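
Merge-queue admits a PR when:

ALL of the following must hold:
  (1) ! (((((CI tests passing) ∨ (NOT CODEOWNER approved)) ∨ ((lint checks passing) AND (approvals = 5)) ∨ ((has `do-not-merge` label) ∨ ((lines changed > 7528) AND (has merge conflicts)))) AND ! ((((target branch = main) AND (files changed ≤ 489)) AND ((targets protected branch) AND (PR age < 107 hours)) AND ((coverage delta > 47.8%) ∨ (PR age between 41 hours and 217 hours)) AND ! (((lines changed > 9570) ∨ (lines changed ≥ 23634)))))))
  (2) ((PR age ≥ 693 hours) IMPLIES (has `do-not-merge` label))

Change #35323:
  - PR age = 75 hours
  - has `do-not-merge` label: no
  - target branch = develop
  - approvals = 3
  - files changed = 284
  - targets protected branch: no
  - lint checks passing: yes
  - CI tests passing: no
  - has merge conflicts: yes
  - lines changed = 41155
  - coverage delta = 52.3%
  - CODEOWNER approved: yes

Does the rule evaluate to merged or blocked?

Atomic conditions:
  CI tests passing: no → false
  NOT CODEOWNER approved: yes → false
  lint checks passing: yes → true
  approvals = 5: 3 == 5 is false
  has `do-not-merge` label: no → false
  lines changed > 7528: 41155 > 7528 is true
  has merge conflicts: yes → true
  target branch = main: develop == main is false
  files changed ≤ 489: 284 ≤ 489 is true
  targets protected branch: no → false
  PR age < 107 hours: 75 < 107 is true
  coverage delta > 47.8%: 52.3 > 47.8 is true
  PR age between 41 hours and 217 hours: 75 in [41, 217] is true
  lines changed > 9570: 41155 > 9570 is true
  lines changed ≥ 23634: 41155 ≥ 23634 is true
  PR age ≥ 693 hours: 75 ≥ 693 is false
Combine:
[1.1.1.1] false OR false = false
[1.1.1.2] true AND false = false
[1.1.1.3.2] true AND true = true
[1.1.1.3] false OR true = true
[1.1.1] false OR false OR true = true
[1.1.2.1.1] false AND true = false
[1.1.2.1.2] false AND true = false
[1.1.2.1.3] true OR true = true
[1.1.2.1.4.1] true OR true = true
[1.1.2.1.4] NOT true = false
[1.1.2.1] false AND false AND true AND false = false
[1.1.2] NOT false = true
[1.1] true AND true = true
[1] NOT true = false
[2] false → false (antecedent false ⇒ implication holds) = true
[root] false AND true = false
Overall: false → blocked

Blocked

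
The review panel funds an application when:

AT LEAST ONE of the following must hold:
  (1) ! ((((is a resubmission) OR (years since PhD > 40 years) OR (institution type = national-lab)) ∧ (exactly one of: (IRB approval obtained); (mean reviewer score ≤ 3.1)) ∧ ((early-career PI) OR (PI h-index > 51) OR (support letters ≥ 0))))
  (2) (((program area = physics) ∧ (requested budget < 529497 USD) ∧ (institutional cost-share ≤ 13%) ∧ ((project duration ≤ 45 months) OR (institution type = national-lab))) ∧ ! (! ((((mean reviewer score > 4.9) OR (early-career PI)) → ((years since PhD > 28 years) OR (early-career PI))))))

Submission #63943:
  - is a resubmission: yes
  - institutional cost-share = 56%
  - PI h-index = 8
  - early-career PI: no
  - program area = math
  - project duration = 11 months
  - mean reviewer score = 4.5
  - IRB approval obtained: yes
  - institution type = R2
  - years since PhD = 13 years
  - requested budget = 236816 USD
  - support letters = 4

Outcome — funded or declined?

Atomic conditions:
  is a resubmission: yes → true
  years since PhD > 40 years: 13 > 40 is false
  institution type = national-lab: R2 == national-lab is false
  IRB approval obtained: yes → true
  mean reviewer score ≤ 3.1: 4.5 ≤ 3.1 is false
  early-career PI: no → false
  PI h-index > 51: 8 > 51 is false
  support letters ≥ 0: 4 ≥ 0 is true
  program area = physics: math == physics is false
  requested budget < 529497 USD: 236816 < 529497 is true
  institutional cost-share ≤ 13%: 56 ≤ 13 is false
  project duration ≤ 45 months: 11 ≤ 45 is true
  mean reviewer score > 4.9: 4.5 > 4.9 is false
  years since PhD > 28 years: 13 > 28 is false
Combine:
[1.1.1] true OR false OR false = true
[1.1.2] exactly-one(true, false) = true
[1.1.3] false OR false OR true = true
[1.1] true AND true AND true = true
[1] NOT true = false
[2.1.4] true OR false = true
[2.1] false AND true AND false AND true = false
[2.2.1.1.1] false OR false = false
[2.2.1.1.2] false OR false = false
[2.2.1.1] false → false (antecedent false ⇒ implication holds) = true
[2.2.1] NOT true = false
[2.2] NOT false = true
[2] false AND true = false
[root] false OR false = false
Overall: false → declined

Declined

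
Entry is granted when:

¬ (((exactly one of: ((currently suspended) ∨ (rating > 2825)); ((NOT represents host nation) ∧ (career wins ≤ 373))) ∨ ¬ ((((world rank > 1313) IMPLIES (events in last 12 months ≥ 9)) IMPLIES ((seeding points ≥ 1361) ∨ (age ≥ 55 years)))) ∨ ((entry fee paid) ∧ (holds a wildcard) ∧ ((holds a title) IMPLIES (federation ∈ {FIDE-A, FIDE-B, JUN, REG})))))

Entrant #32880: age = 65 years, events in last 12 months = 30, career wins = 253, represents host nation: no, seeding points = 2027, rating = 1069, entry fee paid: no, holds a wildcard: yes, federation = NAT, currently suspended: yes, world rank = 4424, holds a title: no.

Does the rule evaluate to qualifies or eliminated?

Atomic conditions:
  currently suspended: yes → true
  rating > 2825: 1069 > 2825 is false
  NOT represents host nation: no → true
  career wins ≤ 373: 253 ≤ 373 is true
  world rank > 1313: 4424 > 1313 is true
  events in last 12 months ≥ 9: 30 ≥ 9 is true
  seeding points ≥ 1361: 2027 ≥ 1361 is true
  age ≥ 55 years: 65 ≥ 55 is true
  entry fee paid: no → false
  holds a wildcard: yes → true
  holds a title: no → false
  federation ∈ {FIDE-A, FIDE-B, JUN, REG}: NAT is not in the set → false
Combine:
[1.1.1] true OR false = true
[1.1.2] true AND true = true
[1.1] exactly-one(true, true) = false
[1.2.1.1] true → true = true
[1.2.1.2] true OR true = true
[1.2.1] true → true = true
[1.2] NOT true = false
[1.3.3] false → false (antecedent false ⇒ implication holds) = true
[1.3] false AND true AND true = false
[1] false OR false OR false = false
[root] NOT false = true
Overall: true → qualifies

Qualifies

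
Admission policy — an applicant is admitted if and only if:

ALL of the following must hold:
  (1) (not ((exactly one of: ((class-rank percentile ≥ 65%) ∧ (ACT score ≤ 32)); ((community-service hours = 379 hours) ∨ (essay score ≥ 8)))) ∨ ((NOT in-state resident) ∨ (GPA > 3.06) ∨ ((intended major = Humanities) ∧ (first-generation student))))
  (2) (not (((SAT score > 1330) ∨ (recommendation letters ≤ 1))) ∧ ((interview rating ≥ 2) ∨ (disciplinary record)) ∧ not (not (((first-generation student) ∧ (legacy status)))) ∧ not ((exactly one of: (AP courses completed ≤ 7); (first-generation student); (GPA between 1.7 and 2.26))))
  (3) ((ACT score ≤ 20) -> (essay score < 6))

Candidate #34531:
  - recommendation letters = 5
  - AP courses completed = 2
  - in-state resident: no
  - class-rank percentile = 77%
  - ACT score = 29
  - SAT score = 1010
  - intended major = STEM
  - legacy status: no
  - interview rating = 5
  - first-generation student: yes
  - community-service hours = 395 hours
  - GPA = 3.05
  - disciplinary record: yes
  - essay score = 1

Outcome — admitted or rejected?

Atomic conditions:
  class-rank percentile ≥ 65%: 77 ≥ 65 is true
  ACT score ≤ 32: 29 ≤ 32 is true
  community-service hours = 379 hours: 395 == 379 is false
  essay score ≥ 8: 1 ≥ 8 is false
  NOT in-state resident: no → true
  GPA > 3.06: 3.05 > 3.06 is false
  intended major = Humanities: STEM == Humanities is false
  first-generation student: yes → true
  SAT score > 1330: 1010 > 1330 is false
  recommendation letters ≤ 1: 5 ≤ 1 is false
  interview rating ≥ 2: 5 ≥ 2 is true
  disciplinary record: yes → true
  legacy status: no → false
  AP courses completed ≤ 7: 2 ≤ 7 is true
  GPA between 1.7 and 2.26: 3.05 in [1.7, 2.26] is false
  ACT score ≤ 20: 29 ≤ 20 is false
  essay score < 6: 1 < 6 is true
Combine:
[1.1.1.1] true AND true = true
[1.1.1.2] false OR false = false
[1.1.1] exactly-one(true, false) = true
[1.1] NOT true = false
[1.2.3] false AND true = false
[1.2] true OR false OR false = true
[1] false OR true = true
[2.1.1] false OR false = false
[2.1] NOT false = true
[2.2] true OR true = true
[2.3.1.1] true AND false = false
[2.3.1] NOT false = true
[2.3] NOT true = false
[2.4.1] exactly-one(true, true, false) = false
[2.4] NOT false = true
[2] true AND true AND false AND true = false
[3] false → true (antecedent false ⇒ implication holds) = true
[root] true AND false AND true = false
Overall: false → rejected

Rejected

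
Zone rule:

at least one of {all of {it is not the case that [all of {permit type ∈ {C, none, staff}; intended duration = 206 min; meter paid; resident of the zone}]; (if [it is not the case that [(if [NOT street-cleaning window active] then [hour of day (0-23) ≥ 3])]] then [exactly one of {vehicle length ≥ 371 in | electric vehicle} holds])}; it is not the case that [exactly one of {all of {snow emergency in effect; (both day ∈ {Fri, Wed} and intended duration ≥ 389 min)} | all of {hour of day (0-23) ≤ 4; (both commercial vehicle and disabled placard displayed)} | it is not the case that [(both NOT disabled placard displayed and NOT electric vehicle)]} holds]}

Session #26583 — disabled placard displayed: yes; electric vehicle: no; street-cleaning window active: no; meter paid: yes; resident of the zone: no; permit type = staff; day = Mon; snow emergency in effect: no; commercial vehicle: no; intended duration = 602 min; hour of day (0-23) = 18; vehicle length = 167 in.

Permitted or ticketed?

Permitted

Atomic conditions:
  permit type ∈ {C, none, staff}: staff is in the set → true
  intended duration = 206 min: 602 == 206 is false
  meter paid: yes → true
  resident of the zone: no → false
  NOT street-cleaning window active: no → true
  hour of day (0-23) ≥ 3: 18 ≥ 3 is true
  vehicle length ≥ 371 in: 167 ≥ 371 is false
  electric vehicle: no → false
  snow emergency in effect: no → false
  day ∈ {Fri, Wed}: Mon is not in the set → false
  intended duration ≥ 389 min: 602 ≥ 389 is true
  hour of day (0-23) ≤ 4: 18 ≤ 4 is false
  commercial vehicle: no → false
  disabled placard displayed: yes → true
  NOT disabled placard displayed: yes → false
  NOT electric vehicle: no → true
Combine:
[1.1.1] true AND false AND true AND false = false
[1.1] NOT false = true
[1.2.1.1] true → true = true
[1.2.1] NOT true = false
[1.2.2] exactly-one(false, false) = false
[1.2] false → false (antecedent false ⇒ implication holds) = true
[1] true AND true = true
[2.1.1.2] false AND true = false
[2.1.1] false AND false = false
[2.1.2.2] false AND true = false
[2.1.2] false AND false = false
[2.1.3.1] false AND true = false
[2.1.3] NOT false = true
[2.1] exactly-one(false, false, true) = true
[2] NOT true = false
[root] true OR false = true
Overall: true → permitted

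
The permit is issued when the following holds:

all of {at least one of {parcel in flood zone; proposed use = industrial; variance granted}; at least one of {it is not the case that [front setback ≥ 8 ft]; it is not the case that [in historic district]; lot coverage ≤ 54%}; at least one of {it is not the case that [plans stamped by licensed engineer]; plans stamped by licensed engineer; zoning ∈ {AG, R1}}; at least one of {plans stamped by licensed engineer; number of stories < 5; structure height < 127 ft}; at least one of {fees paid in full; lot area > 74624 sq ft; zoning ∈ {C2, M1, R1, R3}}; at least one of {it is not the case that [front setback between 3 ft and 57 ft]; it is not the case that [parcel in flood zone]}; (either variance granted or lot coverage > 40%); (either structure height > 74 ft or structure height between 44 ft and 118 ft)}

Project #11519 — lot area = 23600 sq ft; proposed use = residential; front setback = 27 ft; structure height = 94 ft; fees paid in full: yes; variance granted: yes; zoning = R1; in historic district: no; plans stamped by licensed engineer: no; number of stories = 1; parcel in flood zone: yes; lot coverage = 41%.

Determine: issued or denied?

Atomic conditions:
  parcel in flood zone: yes → true
  proposed use = industrial: residential == industrial is false
  variance granted: yes → true
  front setback ≥ 8 ft: 27 ≥ 8 is true
  in historic district: no → false
  lot coverage ≤ 54%: 41 ≤ 54 is true
  plans stamped by licensed engineer: no → false
  zoning ∈ {AG, R1}: R1 is in the set → true
  number of stories < 5: 1 < 5 is true
  structure height < 127 ft: 94 < 127 is true
  fees paid in full: yes → true
  lot area > 74624 sq ft: 23600 > 74624 is false
  zoning ∈ {C2, M1, R1, R3}: R1 is in the set → true
  front setback between 3 ft and 57 ft: 27 in [3, 57] is true
  lot coverage > 40%: 41 > 40 is true
  structure height > 74 ft: 94 > 74 is true
  structure height between 44 ft and 118 ft: 94 in [44, 118] is true
Combine:
[1] true OR false OR true = true
[2.1] NOT true = false
[2.2] NOT false = true
[2] false OR true OR true = true
[3.1] NOT false = true
[3] true OR false OR true = true
[4] false OR true OR true = true
[5] true OR false OR true = true
[6.1] NOT true = false
[6.2] NOT true = false
[6] false OR false = false
[7] true OR true = true
[8] true OR true = true
[root] true AND true AND true AND true AND true AND false AND true AND true = false
Overall: false → denied

Denied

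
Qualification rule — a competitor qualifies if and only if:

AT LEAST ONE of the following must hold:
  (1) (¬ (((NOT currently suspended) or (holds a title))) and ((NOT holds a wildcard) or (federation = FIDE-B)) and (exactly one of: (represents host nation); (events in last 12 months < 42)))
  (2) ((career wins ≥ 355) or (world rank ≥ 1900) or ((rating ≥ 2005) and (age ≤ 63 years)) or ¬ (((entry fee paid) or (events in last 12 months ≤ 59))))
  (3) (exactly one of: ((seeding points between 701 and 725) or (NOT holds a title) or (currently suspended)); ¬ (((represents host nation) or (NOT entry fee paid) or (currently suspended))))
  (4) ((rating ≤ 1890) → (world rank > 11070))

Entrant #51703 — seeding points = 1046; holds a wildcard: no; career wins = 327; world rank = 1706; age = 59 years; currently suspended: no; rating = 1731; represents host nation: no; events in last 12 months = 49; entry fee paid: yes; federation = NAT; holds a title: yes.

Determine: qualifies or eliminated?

Atomic conditions:
  NOT currently suspended: no → true
  holds a title: yes → true
  NOT holds a wildcard: no → true
  federation = FIDE-B: NAT == FIDE-B is false
  represents host nation: no → false
  events in last 12 months < 42: 49 < 42 is false
  career wins ≥ 355: 327 ≥ 355 is false
  world rank ≥ 1900: 1706 ≥ 1900 is false
  rating ≥ 2005: 1731 ≥ 2005 is false
  age ≤ 63 years: 59 ≤ 63 is true
  entry fee paid: yes → true
  events in last 12 months ≤ 59: 49 ≤ 59 is true
  seeding points between 701 and 725: 1046 in [701, 725] is false
  NOT holds a title: yes → false
  currently suspended: no → false
  NOT entry fee paid: yes → false
  rating ≤ 1890: 1731 ≤ 1890 is true
  world rank > 11070: 1706 > 11070 is false
Combine:
[1.1.1] true OR true = true
[1.1] NOT true = false
[1.2] true OR false = true
[1.3] exactly-one(false, false) = false
[1] false AND true AND false = false
[2.3] false AND true = false
[2.4.1] true OR true = true
[2.4] NOT true = false
[2] false OR false OR false OR false = false
[3.1] false OR false OR false = false
[3.2.1] false OR false OR false = false
[3.2] NOT false = true
[3] exactly-one(false, true) = true
[4] true → false = false
[root] false OR false OR true OR false = true
Overall: true → qualifies

Qualifies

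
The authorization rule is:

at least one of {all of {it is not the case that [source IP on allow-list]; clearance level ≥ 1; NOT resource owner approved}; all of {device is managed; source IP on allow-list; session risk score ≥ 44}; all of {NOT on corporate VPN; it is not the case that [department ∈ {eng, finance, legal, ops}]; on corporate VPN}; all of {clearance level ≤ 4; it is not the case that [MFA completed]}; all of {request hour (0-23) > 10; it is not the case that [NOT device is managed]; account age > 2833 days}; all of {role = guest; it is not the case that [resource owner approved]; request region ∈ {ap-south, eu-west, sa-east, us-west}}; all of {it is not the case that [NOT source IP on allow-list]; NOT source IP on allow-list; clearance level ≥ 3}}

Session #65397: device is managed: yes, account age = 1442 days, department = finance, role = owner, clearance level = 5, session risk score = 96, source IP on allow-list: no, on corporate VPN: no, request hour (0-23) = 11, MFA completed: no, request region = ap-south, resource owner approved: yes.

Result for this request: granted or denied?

Denied

Atomic conditions:
  source IP on allow-list: no → false
  clearance level ≥ 1: 5 ≥ 1 is true
  NOT resource owner approved: yes → false
  device is managed: yes → true
  session risk score ≥ 44: 96 ≥ 44 is true
  NOT on corporate VPN: no → true
  department ∈ {eng, finance, legal, ops}: finance is in the set → true
  on corporate VPN: no → false
  clearance level ≤ 4: 5 ≤ 4 is false
  MFA completed: no → false
  request hour (0-23) > 10: 11 > 10 is true
  NOT device is managed: yes → false
  account age > 2833 days: 1442 > 2833 is false
  role = guest: owner == guest is false
  resource owner approved: yes → true
  request region ∈ {ap-south, eu-west, sa-east, us-west}: ap-south is in the set → true
  NOT source IP on allow-list: no → true
  clearance level ≥ 3: 5 ≥ 3 is true
Combine:
[1.1] NOT false = true
[1] true AND true AND false = false
[2] true AND false AND true = false
[3.2] NOT true = false
[3] true AND false AND false = false
[4.2] NOT false = true
[4] false AND true = false
[5.2] NOT false = true
[5] true AND true AND false = false
[6.2] NOT true = false
[6] false AND false AND true = false
[7.1] NOT true = false
[7] false AND true AND true = false
[root] false OR false OR false OR false OR false OR false OR false = false
Overall: false → denied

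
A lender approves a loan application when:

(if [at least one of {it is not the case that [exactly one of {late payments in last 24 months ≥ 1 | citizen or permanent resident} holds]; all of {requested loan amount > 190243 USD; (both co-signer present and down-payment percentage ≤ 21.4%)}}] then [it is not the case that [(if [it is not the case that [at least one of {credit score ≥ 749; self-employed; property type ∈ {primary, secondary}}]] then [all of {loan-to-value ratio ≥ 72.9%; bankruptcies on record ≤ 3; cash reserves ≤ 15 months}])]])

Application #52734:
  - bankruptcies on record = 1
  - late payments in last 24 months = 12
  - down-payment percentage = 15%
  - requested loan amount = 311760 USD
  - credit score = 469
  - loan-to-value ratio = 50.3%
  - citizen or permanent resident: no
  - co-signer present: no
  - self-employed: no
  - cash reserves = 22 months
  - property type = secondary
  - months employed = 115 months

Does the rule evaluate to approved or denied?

Atomic conditions:
  late payments in last 24 months ≥ 1: 12 ≥ 1 is true
  citizen or permanent resident: no → false
  requested loan amount > 190243 USD: 311760 > 190243 is true
  co-signer present: no → false
  down-payment percentage ≤ 21.4%: 15 ≤ 21.4 is true
  credit score ≥ 749: 469 ≥ 749 is false
  self-employed: no → false
  property type ∈ {primary, secondary}: secondary is in the set → true
  loan-to-value ratio ≥ 72.9%: 50.3 ≥ 72.9 is false
  bankruptcies on record ≤ 3: 1 ≤ 3 is true
  cash reserves ≤ 15 months: 22 ≤ 15 is false
Combine:
[1.1.1] exactly-one(true, false) = true
[1.1] NOT true = false
[1.2.2] false AND true = false
[1.2] true AND false = false
[1] false OR false = false
[2.1.1.1] false OR false OR true = true
[2.1.1] NOT true = false
[2.1.2] false AND true AND false = false
[2.1] false → false (antecedent false ⇒ implication holds) = true
[2] NOT true = false
[root] false → false (antecedent false ⇒ implication holds) = true
Overall: true → approved

Approved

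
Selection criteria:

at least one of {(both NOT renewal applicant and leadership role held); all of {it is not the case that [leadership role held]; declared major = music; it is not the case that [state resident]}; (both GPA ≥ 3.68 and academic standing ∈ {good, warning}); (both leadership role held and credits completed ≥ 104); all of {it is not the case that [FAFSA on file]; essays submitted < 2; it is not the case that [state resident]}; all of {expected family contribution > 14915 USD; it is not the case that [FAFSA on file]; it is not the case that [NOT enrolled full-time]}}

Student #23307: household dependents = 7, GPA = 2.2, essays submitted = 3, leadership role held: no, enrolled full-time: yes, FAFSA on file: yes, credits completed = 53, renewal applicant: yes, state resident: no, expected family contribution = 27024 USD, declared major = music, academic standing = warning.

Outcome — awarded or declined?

Atomic conditions:
  NOT renewal applicant: yes → false
  leadership role held: no → false
  declared major = music: music == music is true
  state resident: no → false
  GPA ≥ 3.68: 2.2 ≥ 3.68 is false
  academic standing ∈ {good, warning}: warning is in the set → true
  credits completed ≥ 104: 53 ≥ 104 is false
  FAFSA on file: yes → true
  essays submitted < 2: 3 < 2 is false
  expected family contribution > 14915 USD: 27024 > 14915 is true
  NOT enrolled full-time: yes → false
Combine:
[1] false AND false = false
[2.1] NOT false = true
[2.3] NOT false = true
[2] true AND true AND true = true
[3] false AND true = false
[4] false AND false = false
[5.1] NOT true = false
[5.3] NOT false = true
[5] false AND false AND true = false
[6.2] NOT true = false
[6.3] NOT false = true
[6] true AND false AND true = false
[root] false OR true OR false OR false OR false OR false = true
Overall: true → awarded

Awarded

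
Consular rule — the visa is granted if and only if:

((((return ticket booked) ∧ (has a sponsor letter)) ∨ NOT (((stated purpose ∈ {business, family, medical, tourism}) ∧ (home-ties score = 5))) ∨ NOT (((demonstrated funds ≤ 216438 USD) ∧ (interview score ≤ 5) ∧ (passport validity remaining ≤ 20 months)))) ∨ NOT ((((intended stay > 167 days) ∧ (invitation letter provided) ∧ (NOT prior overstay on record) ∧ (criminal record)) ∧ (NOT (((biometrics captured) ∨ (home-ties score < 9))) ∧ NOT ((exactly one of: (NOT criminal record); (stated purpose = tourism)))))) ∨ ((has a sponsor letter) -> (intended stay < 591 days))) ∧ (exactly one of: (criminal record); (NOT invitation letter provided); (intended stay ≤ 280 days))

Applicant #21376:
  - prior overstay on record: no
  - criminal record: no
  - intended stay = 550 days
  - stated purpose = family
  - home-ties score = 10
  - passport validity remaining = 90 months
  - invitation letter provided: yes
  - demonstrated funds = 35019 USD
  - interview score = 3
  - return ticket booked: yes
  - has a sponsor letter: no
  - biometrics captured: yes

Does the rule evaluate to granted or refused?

Refused

Atomic conditions:
  return ticket booked: yes → true
  has a sponsor letter: no → false
  stated purpose ∈ {business, family, medical, tourism}: family is in the set → true
  home-ties score = 5: 10 == 5 is false
  demonstrated funds ≤ 216438 USD: 35019 ≤ 216438 is true
  interview score ≤ 5: 3 ≤ 5 is true
  passport validity remaining ≤ 20 months: 90 ≤ 20 is false
  intended stay > 167 days: 550 > 167 is true
  invitation letter provided: yes → true
  NOT prior overstay on record: no → true
  criminal record: no → false
  biometrics captured: yes → true
  home-ties score < 9: 10 < 9 is false
  NOT criminal record: no → true
  stated purpose = tourism: family == tourism is false
  intended stay < 591 days: 550 < 591 is true
  NOT invitation letter provided: yes → false
  intended stay ≤ 280 days: 550 ≤ 280 is false
Combine:
[1.1.1] true AND false = false
[1.1.2.1] true AND false = false
[1.1.2] NOT false = true
[1.1.3.1] true AND true AND false = false
[1.1.3] NOT false = true
[1.1] false OR true OR true = true
[1.2.1.1] true AND true AND true AND false = false
[1.2.1.2.1.1] true OR false = true
[1.2.1.2.1] NOT true = false
[1.2.1.2.2.1] exactly-one(true, false) = true
[1.2.1.2.2] NOT true = false
[1.2.1.2] false AND false = false
[1.2.1] false AND false = false
[1.2] NOT false = true
[1.3] false → true (antecedent false ⇒ implication holds) = true
[1] true OR true OR true = true
[2] exactly-one(false, false, false) = false
[root] true AND false = false
Overall: false → refused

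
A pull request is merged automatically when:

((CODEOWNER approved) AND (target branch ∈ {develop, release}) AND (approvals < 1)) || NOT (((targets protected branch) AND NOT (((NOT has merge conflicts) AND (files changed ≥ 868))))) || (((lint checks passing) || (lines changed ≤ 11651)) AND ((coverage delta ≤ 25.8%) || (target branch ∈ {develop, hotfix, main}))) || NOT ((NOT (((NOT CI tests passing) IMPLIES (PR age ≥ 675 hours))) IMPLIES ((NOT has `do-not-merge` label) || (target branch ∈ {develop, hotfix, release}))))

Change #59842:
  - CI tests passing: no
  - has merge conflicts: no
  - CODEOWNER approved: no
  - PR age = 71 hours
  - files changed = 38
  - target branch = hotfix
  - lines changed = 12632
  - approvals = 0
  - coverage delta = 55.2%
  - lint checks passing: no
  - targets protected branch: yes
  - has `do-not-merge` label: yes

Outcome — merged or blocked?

Atomic conditions:
  CODEOWNER approved: no → false
  target branch ∈ {develop, release}: hotfix is not in the set → false
  approvals < 1: 0 < 1 is true
  targets protected branch: yes → true
  NOT has merge conflicts: no → true
  files changed ≥ 868: 38 ≥ 868 is false
  lint checks passing: no → false
  lines changed ≤ 11651: 12632 ≤ 11651 is false
  coverage delta ≤ 25.8%: 55.2 ≤ 25.8 is false
  target branch ∈ {develop, hotfix, main}: hotfix is in the set → true
  NOT CI tests passing: no → true
  PR age ≥ 675 hours: 71 ≥ 675 is false
  NOT has `do-not-merge` label: yes → false
  target branch ∈ {develop, hotfix, release}: hotfix is in the set → true
Combine:
[1] false AND false AND true = false
[2.1.2.1] true AND false = false
[2.1.2] NOT false = true
[2.1] true AND true = true
[2] NOT true = false
[3.1] false OR false = false
[3.2] false OR true = true
[3] false AND true = false
[4.1.1.1] true → false = false
[4.1.1] NOT false = true
[4.1.2] false OR true = true
[4.1] true → true = true
[4] NOT true = false
[root] false OR false OR false OR false = false
Overall: false → blocked

Blocked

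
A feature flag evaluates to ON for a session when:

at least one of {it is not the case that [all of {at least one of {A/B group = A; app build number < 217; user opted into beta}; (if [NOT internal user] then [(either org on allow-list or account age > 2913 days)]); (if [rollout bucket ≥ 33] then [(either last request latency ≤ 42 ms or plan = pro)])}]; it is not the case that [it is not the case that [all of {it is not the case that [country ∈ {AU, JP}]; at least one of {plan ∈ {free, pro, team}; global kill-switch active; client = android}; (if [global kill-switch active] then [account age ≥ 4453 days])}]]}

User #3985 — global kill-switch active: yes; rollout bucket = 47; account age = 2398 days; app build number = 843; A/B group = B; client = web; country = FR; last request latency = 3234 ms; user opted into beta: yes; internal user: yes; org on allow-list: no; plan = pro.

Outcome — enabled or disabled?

Disabled

Atomic conditions:
  A/B group = A: B == A is false
  app build number < 217: 843 < 217 is false
  user opted into beta: yes → true
  NOT internal user: yes → false
  org on allow-list: no → false
  account age > 2913 days: 2398 > 2913 is false
  rollout bucket ≥ 33: 47 ≥ 33 is true
  last request latency ≤ 42 ms: 3234 ≤ 42 is false
  plan = pro: pro == pro is true
  country ∈ {AU, JP}: FR is not in the set → false
  plan ∈ {free, pro, team}: pro is in the set → true
  global kill-switch active: yes → true
  client = android: web == android is false
  account age ≥ 4453 days: 2398 ≥ 4453 is false
Combine:
[1.1.1] false OR false OR true = true
[1.1.2.2] false OR false = false
[1.1.2] false → false (antecedent false ⇒ implication holds) = true
[1.1.3.2] false OR true = true
[1.1.3] true → true = true
[1.1] true AND true AND true = true
[1] NOT true = false
[2.1.1.1] NOT false = true
[2.1.1.2] true OR true OR false = true
[2.1.1.3] true → false = false
[2.1.1] true AND true AND false = false
[2.1] NOT false = true
[2] NOT true = false
[root] false OR false = false
Overall: false → disabled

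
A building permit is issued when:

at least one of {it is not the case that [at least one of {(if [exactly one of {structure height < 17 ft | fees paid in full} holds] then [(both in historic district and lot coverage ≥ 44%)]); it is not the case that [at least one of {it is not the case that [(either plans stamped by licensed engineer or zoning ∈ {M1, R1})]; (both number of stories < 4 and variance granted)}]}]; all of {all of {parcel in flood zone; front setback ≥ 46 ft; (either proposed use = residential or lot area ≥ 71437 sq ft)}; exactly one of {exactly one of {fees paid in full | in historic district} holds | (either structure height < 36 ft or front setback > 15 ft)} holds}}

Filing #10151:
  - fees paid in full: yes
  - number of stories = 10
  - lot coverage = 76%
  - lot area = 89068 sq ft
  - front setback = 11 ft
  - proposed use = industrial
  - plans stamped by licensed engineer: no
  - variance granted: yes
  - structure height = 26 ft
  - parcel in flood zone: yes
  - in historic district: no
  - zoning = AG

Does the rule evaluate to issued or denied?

Issued

Atomic conditions:
  structure height < 17 ft: 26 < 17 is false
  fees paid in full: yes → true
  in historic district: no → false
  lot coverage ≥ 44%: 76 ≥ 44 is true
  plans stamped by licensed engineer: no → false
  zoning ∈ {M1, R1}: AG is not in the set → false
  number of stories < 4: 10 < 4 is false
  variance granted: yes → true
  parcel in flood zone: yes → true
  front setback ≥ 46 ft: 11 ≥ 46 is false
  proposed use = residential: industrial == residential is false
  lot area ≥ 71437 sq ft: 89068 ≥ 71437 is true
  structure height < 36 ft: 26 < 36 is true
  front setback > 15 ft: 11 > 15 is false
Combine:
[1.1.1.1] exactly-one(false, true) = true
[1.1.1.2] false AND true = false
[1.1.1] true → false = false
[1.1.2.1.1.1] false OR false = false
[1.1.2.1.1] NOT false = true
[1.1.2.1.2] false AND true = false
[1.1.2.1] true OR false = true
[1.1.2] NOT true = false
[1.1] false OR false = false
[1] NOT false = true
[2.1.3] false OR true = true
[2.1] true AND false AND true = false
[2.2.1] exactly-one(true, false) = true
[2.2.2] true OR false = true
[2.2] exactly-one(true, true) = false
[2] false AND false = false
[root] true OR false = true
Overall: true → issued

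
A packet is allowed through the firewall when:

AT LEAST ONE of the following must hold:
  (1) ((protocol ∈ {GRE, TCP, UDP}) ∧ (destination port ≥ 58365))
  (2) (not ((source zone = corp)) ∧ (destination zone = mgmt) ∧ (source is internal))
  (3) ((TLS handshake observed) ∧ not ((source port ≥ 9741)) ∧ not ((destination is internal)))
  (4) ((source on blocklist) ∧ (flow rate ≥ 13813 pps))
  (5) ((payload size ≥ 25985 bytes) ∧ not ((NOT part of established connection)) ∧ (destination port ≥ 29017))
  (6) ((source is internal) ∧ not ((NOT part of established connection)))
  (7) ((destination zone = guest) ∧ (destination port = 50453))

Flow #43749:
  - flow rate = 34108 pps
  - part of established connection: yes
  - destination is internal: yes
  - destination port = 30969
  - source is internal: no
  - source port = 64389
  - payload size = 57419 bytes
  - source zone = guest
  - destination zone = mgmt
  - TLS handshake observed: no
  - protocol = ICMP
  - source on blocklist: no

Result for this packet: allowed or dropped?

Atomic conditions:
  protocol ∈ {GRE, TCP, UDP}: ICMP is not in the set → false
  destination port ≥ 58365: 30969 ≥ 58365 is false
  source zone = corp: guest == corp is false
  destination zone = mgmt: mgmt == mgmt is true
  source is internal: no → false
  TLS handshake observed: no → false
  source port ≥ 9741: 64389 ≥ 9741 is true
  destination is internal: yes → true
  source on blocklist: no → false
  flow rate ≥ 13813 pps: 34108 ≥ 13813 is true
  payload size ≥ 25985 bytes: 57419 ≥ 25985 is true
  NOT part of established connection: yes → false
  destination port ≥ 29017: 30969 ≥ 29017 is true
  destination zone = guest: mgmt == guest is false
  destination port = 50453: 30969 == 50453 is false
Combine:
[1] false AND false = false
[2.1] NOT false = true
[2] true AND true AND false = false
[3.2] NOT true = false
[3.3] NOT true = false
[3] false AND false AND false = false
[4] false AND true = false
[5.2] NOT false = true
[5] true AND true AND true = true
[6.2] NOT false = true
[6] false AND true = false
[7] false AND false = false
[root] false OR false OR false OR false OR true OR false OR false = true
Overall: true → allowed

Allowed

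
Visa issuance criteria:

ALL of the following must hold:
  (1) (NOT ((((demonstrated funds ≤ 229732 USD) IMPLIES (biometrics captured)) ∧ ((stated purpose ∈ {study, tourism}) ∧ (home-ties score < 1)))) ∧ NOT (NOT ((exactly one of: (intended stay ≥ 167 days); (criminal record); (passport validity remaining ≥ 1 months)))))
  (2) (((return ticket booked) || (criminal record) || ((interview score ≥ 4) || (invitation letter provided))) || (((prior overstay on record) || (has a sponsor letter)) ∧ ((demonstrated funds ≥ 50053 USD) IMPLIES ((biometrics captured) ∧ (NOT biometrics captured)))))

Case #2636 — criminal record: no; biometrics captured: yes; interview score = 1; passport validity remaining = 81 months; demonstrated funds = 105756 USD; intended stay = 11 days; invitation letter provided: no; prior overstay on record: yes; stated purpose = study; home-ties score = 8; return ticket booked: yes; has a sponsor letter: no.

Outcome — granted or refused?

Granted

Atomic conditions:
  demonstrated funds ≤ 229732 USD: 105756 ≤ 229732 is true
  biometrics captured: yes → true
  stated purpose ∈ {study, tourism}: study is in the set → true
  home-ties score < 1: 8 < 1 is false
  intended stay ≥ 167 days: 11 ≥ 167 is false
  criminal record: no → false
  passport validity remaining ≥ 1 months: 81 ≥ 1 is true
  return ticket booked: yes → true
  interview score ≥ 4: 1 ≥ 4 is false
  invitation letter provided: no → false
  prior overstay on record: yes → true
  has a sponsor letter: no → false
  demonstrated funds ≥ 50053 USD: 105756 ≥ 50053 is true
  NOT biometrics captured: yes → false
Combine:
[1.1.1.1] true → true = true
[1.1.1.2] true AND false = false
[1.1.1] true AND false = false
[1.1] NOT false = true
[1.2.1.1] exactly-one(false, false, true) = true
[1.2.1] NOT true = false
[1.2] NOT false = true
[1] true AND true = true
[2.1.3] false OR false = false
[2.1] true OR false OR false = true
[2.2.1] true OR false = true
[2.2.2.2] true AND false = false
[2.2.2] true → false = false
[2.2] true AND false = false
[2] true OR false = true
[root] true AND true = true
Overall: true → granted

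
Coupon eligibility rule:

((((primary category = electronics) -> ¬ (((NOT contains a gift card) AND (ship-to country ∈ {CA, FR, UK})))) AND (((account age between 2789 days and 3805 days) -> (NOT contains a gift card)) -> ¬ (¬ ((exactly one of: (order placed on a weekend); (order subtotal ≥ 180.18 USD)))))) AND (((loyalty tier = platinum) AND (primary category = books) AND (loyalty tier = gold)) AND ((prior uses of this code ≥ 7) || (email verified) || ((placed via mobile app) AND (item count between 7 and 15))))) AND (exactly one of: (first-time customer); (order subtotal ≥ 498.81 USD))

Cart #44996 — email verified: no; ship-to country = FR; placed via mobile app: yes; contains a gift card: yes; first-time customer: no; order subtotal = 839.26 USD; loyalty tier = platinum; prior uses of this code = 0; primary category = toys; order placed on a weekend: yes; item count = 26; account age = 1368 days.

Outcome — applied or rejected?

Atomic conditions:
  primary category = electronics: toys == electronics is false
  NOT contains a gift card: yes → false
  ship-to country ∈ {CA, FR, UK}: FR is in the set → true
  account age between 2789 days and 3805 days: 1368 in [2789, 3805] is false
  order placed on a weekend: yes → true
  order subtotal ≥ 180.18 USD: 839.26 ≥ 180.18 is true
  loyalty tier = platinum: platinum == platinum is true
  primary category = books: toys == books is false
  loyalty tier = gold: platinum == gold is false
  prior uses of this code ≥ 7: 0 ≥ 7 is false
  email verified: no → false
  placed via mobile app: yes → true
  item count between 7 and 15: 26 in [7, 15] is false
  first-time customer: no → false
  order subtotal ≥ 498.81 USD: 839.26 ≥ 498.81 is true
Combine:
[1.1.1.2.1] false AND true = false
[1.1.1.2] NOT false = true
[1.1.1] false → true (antecedent false ⇒ implication holds) = true
[1.1.2.1] false → false (antecedent false ⇒ implication holds) = true
[1.1.2.2.1.1] exactly-one(true, true) = false
[1.1.2.2.1] NOT false = true
[1.1.2.2] NOT true = false
[1.1.2] true → false = false
[1.1] true AND false = false
[1.2.1] true AND false AND false = false
[1.2.2.3] true AND false = false
[1.2.2] false OR false OR false = false
[1.2] false AND false = false
[1] false AND false = false
[2] exactly-one(false, true) = true
[root] false AND true = false
Overall: false → rejected

Rejected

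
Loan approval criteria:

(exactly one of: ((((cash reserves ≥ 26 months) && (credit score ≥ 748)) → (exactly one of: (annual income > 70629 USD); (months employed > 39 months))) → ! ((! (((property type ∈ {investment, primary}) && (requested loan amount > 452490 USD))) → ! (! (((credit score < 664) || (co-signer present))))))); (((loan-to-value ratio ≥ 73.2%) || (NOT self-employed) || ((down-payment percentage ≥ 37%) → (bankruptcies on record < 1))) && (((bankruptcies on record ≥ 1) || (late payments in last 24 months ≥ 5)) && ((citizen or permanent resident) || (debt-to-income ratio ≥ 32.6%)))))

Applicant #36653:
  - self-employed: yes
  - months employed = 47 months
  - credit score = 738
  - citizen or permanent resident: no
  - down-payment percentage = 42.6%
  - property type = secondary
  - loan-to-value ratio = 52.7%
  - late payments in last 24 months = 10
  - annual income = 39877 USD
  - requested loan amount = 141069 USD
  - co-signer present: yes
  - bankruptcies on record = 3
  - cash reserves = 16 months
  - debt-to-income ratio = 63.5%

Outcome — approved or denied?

Denied

Atomic conditions:
  cash reserves ≥ 26 months: 16 ≥ 26 is false
  credit score ≥ 748: 738 ≥ 748 is false
  annual income > 70629 USD: 39877 > 70629 is false
  months employed > 39 months: 47 > 39 is true
  property type ∈ {investment, primary}: secondary is not in the set → false
  requested loan amount > 452490 USD: 141069 > 452490 is false
  credit score < 664: 738 < 664 is false
  co-signer present: yes → true
  loan-to-value ratio ≥ 73.2%: 52.7 ≥ 73.2 is false
  NOT self-employed: yes → false
  down-payment percentage ≥ 37%: 42.6 ≥ 37 is true
  bankruptcies on record < 1: 3 < 1 is false
  bankruptcies on record ≥ 1: 3 ≥ 1 is true
  late payments in last 24 months ≥ 5: 10 ≥ 5 is true
  citizen or permanent resident: no → false
  debt-to-income ratio ≥ 32.6%: 63.5 ≥ 32.6 is true
Combine:
[1.1.1] false AND false = false
[1.1.2] exactly-one(false, true) = true
[1.1] false → true (antecedent false ⇒ implication holds) = true
[1.2.1.1.1] false AND false = false
[1.2.1.1] NOT false = true
[1.2.1.2.1.1] false OR true = true
[1.2.1.2.1] NOT true = false
[1.2.1.2] NOT false = true
[1.2.1] true → true = true
[1.2] NOT true = false
[1] true → false = false
[2.1.3] true → false = false
[2.1] false OR false OR false = false
[2.2.1] true OR true = true
[2.2.2] false OR true = true
[2.2] true AND true = true
[2] false AND true = false
[root] exactly-one(false, false) = false
Overall: false → denied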